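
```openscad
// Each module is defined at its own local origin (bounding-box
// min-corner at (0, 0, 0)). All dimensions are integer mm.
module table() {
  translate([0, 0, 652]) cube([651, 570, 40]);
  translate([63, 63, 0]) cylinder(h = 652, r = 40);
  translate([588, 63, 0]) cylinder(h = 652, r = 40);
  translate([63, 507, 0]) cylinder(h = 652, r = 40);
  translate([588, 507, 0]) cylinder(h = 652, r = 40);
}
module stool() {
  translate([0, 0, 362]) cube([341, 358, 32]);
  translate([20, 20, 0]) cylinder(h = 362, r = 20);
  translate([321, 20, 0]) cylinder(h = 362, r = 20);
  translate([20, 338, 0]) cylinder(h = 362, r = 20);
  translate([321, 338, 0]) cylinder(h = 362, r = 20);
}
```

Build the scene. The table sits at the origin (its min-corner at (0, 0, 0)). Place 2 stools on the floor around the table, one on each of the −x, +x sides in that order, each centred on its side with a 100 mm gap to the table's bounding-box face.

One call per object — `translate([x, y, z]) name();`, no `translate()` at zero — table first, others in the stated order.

table();
translate([-441, 106, 0]) stool();
translate([751, 106, 0]) stool();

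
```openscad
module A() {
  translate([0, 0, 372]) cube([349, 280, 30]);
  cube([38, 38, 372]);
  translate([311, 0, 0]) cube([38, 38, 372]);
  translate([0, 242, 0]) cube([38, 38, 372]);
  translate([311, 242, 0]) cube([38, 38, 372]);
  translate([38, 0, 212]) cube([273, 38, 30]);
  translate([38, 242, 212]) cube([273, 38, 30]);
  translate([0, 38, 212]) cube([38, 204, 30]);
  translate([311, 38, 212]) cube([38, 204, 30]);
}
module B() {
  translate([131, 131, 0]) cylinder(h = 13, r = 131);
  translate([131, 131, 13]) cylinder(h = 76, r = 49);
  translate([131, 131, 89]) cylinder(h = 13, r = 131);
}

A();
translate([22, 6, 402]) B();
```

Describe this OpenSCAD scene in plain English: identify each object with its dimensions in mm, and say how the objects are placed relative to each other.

A is a four-legged stool. The seat is 349×280 mm, 30 mm thick, top at z = 402 mm. It stands on four square legs, each 38×38 mm in cross-section, from z = 0 to the seat underside, each flush with a corner of the seat. Four stretchers, 38 mm wide and 30 mm tall, connect adjacent legs with their undersides at z = 212 mm, each running between the inner faces of the legs it joins and aligned with the legs' outer faces on the other axis.

B is a spool: two coaxial disc flanges of radius 131 mm and thickness 13 mm, joined by a core cylinder of radius 49 mm and height 76 mm. The lower flange rests on z = 0 and the three cylinders share a vertical axis.

The spool is on top of the stool.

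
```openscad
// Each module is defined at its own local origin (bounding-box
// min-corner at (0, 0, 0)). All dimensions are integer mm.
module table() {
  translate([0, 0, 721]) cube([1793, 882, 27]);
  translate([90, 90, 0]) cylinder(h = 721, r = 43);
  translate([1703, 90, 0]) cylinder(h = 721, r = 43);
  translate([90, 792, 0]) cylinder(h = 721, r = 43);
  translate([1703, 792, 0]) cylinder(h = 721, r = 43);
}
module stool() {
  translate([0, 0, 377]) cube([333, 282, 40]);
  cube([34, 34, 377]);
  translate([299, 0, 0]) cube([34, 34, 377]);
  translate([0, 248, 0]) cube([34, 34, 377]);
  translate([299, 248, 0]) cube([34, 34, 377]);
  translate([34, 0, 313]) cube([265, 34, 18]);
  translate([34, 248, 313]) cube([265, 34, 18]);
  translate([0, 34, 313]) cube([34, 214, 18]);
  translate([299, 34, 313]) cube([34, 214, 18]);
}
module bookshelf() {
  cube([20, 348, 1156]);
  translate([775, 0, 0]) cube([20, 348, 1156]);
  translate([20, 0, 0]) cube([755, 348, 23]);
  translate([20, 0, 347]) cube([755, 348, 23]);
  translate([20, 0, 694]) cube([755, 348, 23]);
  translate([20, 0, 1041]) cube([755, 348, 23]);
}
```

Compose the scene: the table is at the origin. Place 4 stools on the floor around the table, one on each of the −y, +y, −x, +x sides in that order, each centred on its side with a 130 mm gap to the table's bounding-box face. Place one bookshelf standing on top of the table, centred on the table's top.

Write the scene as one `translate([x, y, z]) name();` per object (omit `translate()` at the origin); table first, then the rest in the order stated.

table();
translate([730, -412, 0]) stool();
translate([730, 1012, 0]) stool();
translate([-463, 300, 0]) stool();
translate([1923, 300, 0]) stool();
translate([499, 267, 748]) bookshelf();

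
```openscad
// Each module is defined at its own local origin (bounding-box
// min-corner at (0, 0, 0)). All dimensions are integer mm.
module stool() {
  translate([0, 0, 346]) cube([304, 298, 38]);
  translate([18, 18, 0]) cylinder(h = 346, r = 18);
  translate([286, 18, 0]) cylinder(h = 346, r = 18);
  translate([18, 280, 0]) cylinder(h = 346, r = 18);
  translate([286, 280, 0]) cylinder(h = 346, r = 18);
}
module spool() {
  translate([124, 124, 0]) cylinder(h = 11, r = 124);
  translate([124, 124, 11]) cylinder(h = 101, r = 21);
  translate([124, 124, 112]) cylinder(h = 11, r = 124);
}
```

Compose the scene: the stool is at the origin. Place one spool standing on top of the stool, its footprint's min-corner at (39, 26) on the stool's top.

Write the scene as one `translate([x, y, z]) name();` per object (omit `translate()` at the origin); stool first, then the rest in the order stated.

stool();
translate([39, 26, 384]) spool();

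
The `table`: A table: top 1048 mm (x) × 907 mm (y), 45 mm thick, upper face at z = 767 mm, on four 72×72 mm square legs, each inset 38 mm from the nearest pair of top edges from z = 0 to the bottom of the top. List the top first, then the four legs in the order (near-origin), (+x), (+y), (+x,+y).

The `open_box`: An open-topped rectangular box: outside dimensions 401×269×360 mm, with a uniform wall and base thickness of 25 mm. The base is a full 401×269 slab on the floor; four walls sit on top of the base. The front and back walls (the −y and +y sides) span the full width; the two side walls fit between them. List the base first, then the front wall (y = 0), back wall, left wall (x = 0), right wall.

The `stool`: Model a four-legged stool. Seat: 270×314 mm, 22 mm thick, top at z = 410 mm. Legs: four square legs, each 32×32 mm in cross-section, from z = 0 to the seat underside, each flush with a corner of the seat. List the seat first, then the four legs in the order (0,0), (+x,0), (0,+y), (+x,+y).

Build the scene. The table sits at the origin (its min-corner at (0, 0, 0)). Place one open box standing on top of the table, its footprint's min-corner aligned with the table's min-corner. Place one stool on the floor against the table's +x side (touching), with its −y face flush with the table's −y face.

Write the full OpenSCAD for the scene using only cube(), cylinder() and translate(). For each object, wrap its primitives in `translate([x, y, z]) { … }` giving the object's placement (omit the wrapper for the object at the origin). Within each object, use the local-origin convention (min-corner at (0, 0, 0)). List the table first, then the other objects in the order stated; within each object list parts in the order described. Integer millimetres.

translate([0, 0, 722]) cube([1048, 907, 45]);
translate([38, 38, 0]) cube([72, 72, 722]);
translate([938, 38, 0]) cube([72, 72, 722]);
translate([38, 797, 0]) cube([72, 72, 722]);
translate([938, 797, 0]) cube([72, 72, 722]);
translate([0, 0, 767]) {
  cube([401, 269, 25]);
  translate([0, 0, 25]) cube([401, 25, 335]);
  translate([0, 244, 25]) cube([401, 25, 335]);
  translate([0, 25, 25]) cube([25, 219, 335]);
  translate([376, 25, 25]) cube([25, 219, 335]);
}
translate([1048, 0, 0]) {
  translate([0, 0, 388]) cube([270, 314, 22]);
  cube([32, 32, 388]);
  translate([238, 0, 0]) cube([32, 32, 388]);
  translate([0, 282, 0]) cube([32, 32, 388]);
  translate([238, 282, 0]) cube([32, 32, 388]);
}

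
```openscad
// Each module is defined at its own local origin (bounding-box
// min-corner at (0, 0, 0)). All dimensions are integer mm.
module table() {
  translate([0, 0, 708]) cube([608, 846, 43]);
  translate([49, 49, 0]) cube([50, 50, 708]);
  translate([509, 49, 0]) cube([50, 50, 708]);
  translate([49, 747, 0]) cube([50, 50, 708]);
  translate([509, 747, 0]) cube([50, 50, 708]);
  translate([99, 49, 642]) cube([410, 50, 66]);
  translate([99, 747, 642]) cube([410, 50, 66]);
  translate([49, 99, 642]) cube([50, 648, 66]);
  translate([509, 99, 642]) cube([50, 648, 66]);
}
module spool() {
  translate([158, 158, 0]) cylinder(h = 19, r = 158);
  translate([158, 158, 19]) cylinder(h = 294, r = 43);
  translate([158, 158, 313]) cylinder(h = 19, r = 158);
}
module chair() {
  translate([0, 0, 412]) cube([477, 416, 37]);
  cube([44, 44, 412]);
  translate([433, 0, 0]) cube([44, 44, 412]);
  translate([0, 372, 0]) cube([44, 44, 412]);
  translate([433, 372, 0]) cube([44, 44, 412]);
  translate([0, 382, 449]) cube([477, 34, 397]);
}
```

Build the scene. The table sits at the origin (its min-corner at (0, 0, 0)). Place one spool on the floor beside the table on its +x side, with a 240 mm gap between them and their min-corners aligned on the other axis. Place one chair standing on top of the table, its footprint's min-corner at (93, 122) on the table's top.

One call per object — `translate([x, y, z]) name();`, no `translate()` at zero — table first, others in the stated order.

table();
translate([848, 0, 0]) spool();
translate([93, 122, 751]) chair();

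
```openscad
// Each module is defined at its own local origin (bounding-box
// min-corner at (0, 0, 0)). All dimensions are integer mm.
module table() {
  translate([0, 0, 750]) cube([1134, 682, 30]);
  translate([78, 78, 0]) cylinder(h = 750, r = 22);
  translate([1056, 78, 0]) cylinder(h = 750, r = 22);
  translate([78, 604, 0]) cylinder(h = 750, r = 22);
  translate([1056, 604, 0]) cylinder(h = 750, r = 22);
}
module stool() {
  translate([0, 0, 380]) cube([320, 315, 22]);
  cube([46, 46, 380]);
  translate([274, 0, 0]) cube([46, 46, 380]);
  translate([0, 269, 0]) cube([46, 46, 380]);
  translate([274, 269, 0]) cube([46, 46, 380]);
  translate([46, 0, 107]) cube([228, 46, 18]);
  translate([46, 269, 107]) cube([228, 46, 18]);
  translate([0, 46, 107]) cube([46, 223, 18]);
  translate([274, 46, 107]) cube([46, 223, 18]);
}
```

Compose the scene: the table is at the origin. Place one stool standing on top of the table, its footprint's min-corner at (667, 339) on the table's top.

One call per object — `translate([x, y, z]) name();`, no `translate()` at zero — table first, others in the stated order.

table();
translate([667, 339, 780]) stool();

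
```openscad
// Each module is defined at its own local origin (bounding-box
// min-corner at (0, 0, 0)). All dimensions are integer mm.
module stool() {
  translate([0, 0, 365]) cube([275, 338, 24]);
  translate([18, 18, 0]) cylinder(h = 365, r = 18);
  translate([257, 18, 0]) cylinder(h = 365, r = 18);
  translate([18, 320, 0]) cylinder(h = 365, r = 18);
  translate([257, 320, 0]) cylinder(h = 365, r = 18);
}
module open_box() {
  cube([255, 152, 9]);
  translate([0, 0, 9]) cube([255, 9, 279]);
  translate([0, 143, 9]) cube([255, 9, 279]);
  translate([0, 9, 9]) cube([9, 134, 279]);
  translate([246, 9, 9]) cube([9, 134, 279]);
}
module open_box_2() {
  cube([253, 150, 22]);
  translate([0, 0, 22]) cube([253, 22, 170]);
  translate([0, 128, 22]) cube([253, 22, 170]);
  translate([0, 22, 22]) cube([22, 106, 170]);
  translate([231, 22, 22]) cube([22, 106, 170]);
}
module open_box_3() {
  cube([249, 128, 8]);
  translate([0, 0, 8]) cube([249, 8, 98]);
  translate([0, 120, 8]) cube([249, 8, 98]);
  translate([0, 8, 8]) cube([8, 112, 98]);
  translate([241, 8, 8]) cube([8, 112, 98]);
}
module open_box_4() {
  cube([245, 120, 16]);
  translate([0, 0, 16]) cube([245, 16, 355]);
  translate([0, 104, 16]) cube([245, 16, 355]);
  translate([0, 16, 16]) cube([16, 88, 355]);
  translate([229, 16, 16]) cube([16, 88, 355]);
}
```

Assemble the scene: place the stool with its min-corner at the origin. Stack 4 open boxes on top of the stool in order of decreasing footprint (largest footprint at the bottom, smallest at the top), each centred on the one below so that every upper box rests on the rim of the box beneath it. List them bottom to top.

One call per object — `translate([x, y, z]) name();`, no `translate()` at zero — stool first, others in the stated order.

stool();
translate([10, 93, 389]) open_box();
translate([11, 94, 677]) open_box_2();
translate([13, 105, 869]) open_box_3();
translate([15, 109, 975]) open_box_4();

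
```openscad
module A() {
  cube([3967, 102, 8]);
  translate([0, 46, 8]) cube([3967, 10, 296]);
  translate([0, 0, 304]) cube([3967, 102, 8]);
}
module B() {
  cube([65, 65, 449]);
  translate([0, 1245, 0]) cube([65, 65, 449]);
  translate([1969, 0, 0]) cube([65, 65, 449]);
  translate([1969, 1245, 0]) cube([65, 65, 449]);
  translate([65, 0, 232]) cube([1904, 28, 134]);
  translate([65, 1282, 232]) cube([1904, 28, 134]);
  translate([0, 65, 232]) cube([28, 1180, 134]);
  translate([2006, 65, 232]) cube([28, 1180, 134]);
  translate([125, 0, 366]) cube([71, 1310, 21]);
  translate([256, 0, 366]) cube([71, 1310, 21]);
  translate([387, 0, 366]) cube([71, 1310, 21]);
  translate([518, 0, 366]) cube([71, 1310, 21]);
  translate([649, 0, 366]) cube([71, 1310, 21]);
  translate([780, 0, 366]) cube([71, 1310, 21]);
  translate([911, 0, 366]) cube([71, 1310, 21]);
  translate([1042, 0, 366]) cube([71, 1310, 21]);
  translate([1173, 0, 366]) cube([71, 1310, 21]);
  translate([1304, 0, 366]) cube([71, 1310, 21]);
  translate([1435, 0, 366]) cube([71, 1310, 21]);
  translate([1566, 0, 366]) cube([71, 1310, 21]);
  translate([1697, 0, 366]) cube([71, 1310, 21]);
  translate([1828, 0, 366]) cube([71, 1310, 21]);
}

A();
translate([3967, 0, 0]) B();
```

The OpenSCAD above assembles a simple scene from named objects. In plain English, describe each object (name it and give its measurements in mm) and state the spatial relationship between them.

A is an I-beam lying along x, 3967 mm long. Overall section height 312 mm. Two flanges 102 mm wide (y) and 8 mm thick, one on the floor and one at the top; a web 10 mm thick runs between them, centred on the flange width.

B is a bed frame 2034 mm long (x) by 1310 mm wide (y). Four 65×65 mm corner posts, 449 mm tall, at the corners of the footprint. Four rails of 28 mm thickness and 134 mm height run between adjacent posts with their undersides at z = 232 mm, their outer faces flush with the outside of the frame (the two x-running rails run between the posts' inner faces; the two y-running rails run between the posts' inner faces). 14 slats, each 71 mm wide (x) and 21 mm thick, lie across the top of the two x-running rails, running the full 1310 mm width of the frame in y; the slats are evenly spaced along x between the inner faces of the end posts with equal gaps (rounded down to the nearest mm) at the −x end and between each pair — any rounding remainder accumulates at the +x end.

The bed frame is against the I-beam's +x side, with their −y faces flush.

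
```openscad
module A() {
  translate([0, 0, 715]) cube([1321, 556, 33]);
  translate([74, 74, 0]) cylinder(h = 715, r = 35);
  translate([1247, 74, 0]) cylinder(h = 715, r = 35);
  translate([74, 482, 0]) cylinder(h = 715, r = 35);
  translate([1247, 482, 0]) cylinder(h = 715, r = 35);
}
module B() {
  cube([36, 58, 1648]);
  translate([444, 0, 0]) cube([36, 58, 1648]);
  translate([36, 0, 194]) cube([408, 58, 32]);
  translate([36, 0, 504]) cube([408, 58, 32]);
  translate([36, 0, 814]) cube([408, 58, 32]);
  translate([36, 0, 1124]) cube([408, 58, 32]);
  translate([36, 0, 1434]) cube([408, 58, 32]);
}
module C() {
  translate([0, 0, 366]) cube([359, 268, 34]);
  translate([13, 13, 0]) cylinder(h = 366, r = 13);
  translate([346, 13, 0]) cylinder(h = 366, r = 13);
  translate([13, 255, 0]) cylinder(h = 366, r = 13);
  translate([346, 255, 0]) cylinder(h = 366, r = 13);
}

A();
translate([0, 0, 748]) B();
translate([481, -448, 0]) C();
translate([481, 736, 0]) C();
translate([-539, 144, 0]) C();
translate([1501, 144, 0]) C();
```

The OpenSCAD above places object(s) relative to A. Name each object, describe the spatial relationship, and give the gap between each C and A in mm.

Each stool's nearest face is 180 mm from the table's bounding box.

A is a table. B is a ladder. C is a stool. The ladder is on top of the table. Four stools sit around the table at the −y, +y, −x, +x sides. The gap between each stool and the table is 180 mm.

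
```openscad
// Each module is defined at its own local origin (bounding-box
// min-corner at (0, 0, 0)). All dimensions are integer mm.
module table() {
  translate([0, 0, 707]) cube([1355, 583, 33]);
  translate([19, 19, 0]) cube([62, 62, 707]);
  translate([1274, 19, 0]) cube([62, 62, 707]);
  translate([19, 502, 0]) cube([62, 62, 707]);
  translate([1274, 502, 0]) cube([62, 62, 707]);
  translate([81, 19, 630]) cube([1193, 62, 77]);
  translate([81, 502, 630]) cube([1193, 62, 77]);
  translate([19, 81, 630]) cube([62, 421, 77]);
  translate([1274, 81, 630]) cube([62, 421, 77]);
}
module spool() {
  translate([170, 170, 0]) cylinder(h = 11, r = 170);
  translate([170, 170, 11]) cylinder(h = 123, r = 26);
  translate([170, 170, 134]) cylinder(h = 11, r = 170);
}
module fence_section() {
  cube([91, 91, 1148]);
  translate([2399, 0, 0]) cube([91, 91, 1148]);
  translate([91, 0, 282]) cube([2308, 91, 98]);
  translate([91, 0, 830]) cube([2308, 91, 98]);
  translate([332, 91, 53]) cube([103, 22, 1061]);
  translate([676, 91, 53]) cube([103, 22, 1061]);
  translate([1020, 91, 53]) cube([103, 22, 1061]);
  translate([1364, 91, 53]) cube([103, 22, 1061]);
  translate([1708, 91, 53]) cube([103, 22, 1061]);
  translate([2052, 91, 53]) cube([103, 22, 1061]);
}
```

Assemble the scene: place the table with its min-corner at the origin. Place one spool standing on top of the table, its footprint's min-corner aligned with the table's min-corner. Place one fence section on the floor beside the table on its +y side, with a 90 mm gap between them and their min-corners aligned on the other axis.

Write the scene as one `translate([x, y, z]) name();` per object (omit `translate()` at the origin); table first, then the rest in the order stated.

table();
translate([0, 0, 740]) spool();
translate([0, 673, 0]) fence_section();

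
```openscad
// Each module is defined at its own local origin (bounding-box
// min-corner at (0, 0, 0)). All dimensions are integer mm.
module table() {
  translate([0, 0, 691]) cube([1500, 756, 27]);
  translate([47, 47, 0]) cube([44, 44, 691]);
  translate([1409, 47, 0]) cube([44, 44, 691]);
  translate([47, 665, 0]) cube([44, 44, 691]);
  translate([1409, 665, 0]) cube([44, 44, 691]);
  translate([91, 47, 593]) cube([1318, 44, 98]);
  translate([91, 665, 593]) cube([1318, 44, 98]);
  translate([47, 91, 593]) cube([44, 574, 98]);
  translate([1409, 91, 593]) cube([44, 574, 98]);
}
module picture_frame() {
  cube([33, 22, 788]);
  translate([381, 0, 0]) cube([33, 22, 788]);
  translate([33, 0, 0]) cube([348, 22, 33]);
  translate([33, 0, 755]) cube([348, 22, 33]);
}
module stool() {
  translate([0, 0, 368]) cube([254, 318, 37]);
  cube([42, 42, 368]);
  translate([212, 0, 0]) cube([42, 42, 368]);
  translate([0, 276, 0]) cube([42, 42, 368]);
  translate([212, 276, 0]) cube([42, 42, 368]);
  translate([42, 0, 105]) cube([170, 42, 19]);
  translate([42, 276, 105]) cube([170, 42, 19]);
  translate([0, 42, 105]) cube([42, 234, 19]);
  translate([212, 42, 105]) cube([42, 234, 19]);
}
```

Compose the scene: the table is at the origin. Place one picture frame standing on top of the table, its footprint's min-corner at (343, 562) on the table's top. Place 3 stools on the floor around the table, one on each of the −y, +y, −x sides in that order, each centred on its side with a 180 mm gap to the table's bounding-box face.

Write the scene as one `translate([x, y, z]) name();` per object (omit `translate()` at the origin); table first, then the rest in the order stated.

table();
translate([343, 562, 718]) picture_frame();
translate([623, -498, 0]) stool();
translate([623, 936, 0]) stool();
translate([-434, 219, 0]) stool();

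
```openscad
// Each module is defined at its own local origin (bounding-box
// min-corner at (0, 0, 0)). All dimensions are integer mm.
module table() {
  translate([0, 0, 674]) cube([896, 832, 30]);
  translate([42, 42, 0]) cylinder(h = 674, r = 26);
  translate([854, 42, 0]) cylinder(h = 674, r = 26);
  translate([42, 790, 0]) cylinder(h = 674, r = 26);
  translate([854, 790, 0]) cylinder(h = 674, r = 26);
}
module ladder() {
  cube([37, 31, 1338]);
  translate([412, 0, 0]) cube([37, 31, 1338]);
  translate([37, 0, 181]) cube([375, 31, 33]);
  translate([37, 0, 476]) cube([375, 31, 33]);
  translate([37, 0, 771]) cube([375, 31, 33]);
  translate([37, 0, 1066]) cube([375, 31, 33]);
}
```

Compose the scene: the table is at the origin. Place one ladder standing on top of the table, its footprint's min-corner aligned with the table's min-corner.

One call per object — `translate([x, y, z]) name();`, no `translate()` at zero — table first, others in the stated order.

table();
translate([0, 0, 704]) ladder();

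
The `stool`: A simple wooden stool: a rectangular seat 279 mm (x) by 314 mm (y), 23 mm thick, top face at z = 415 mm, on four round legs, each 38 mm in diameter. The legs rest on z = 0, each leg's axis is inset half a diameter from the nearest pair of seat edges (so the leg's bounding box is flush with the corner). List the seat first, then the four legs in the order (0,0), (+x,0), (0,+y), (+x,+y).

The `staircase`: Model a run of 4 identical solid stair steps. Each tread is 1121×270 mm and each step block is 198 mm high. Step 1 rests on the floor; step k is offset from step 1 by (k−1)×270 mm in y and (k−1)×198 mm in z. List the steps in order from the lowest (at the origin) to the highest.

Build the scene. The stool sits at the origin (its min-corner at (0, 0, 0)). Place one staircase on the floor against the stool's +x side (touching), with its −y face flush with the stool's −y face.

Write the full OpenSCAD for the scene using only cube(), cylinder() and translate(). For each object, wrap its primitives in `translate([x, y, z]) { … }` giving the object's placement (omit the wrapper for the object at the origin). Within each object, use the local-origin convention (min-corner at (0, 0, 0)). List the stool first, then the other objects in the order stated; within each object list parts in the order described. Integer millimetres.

translate([0, 0, 392]) cube([279, 314, 23]);
translate([19, 19, 0]) cylinder(h = 392, r = 19);
translate([260, 19, 0]) cylinder(h = 392, r = 19);
translate([19, 295, 0]) cylinder(h = 392, r = 19);
translate([260, 295, 0]) cylinder(h = 392, r = 19);
translate([279, 0, 0]) {
  cube([1121, 270, 198]);
  translate([0, 270, 198]) cube([1121, 270, 198]);
  translate([0, 540, 396]) cube([1121, 270, 198]);
  translate([0, 810, 594]) cube([1121, 270, 198]);
}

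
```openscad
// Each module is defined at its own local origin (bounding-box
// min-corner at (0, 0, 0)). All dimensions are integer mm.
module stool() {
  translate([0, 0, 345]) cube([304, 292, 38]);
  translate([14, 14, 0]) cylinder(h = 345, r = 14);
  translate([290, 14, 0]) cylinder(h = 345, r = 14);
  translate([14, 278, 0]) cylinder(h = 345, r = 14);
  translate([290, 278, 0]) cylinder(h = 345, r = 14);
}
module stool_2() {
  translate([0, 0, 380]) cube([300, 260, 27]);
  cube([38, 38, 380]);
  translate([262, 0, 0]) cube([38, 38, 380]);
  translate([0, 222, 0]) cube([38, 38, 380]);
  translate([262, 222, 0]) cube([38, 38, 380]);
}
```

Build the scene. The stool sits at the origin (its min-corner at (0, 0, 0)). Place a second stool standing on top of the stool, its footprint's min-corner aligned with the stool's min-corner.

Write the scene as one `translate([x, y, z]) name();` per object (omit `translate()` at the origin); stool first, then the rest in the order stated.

stool();
translate([0, 0, 383]) stool_2();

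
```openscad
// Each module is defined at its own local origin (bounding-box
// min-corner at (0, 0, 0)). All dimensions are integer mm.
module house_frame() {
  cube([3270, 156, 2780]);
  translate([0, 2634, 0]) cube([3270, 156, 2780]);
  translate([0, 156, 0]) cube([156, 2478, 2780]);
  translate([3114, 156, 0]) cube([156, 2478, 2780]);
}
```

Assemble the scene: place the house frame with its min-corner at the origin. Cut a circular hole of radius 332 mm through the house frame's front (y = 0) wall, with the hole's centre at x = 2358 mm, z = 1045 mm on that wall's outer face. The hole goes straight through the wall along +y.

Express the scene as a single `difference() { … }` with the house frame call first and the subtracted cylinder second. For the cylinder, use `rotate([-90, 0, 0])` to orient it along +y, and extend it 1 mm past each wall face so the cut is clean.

difference() {
  house_frame();
  translate([2358, -1, 1045]) rotate([-90, 0, 0]) cylinder(h = 158, r = 332);
}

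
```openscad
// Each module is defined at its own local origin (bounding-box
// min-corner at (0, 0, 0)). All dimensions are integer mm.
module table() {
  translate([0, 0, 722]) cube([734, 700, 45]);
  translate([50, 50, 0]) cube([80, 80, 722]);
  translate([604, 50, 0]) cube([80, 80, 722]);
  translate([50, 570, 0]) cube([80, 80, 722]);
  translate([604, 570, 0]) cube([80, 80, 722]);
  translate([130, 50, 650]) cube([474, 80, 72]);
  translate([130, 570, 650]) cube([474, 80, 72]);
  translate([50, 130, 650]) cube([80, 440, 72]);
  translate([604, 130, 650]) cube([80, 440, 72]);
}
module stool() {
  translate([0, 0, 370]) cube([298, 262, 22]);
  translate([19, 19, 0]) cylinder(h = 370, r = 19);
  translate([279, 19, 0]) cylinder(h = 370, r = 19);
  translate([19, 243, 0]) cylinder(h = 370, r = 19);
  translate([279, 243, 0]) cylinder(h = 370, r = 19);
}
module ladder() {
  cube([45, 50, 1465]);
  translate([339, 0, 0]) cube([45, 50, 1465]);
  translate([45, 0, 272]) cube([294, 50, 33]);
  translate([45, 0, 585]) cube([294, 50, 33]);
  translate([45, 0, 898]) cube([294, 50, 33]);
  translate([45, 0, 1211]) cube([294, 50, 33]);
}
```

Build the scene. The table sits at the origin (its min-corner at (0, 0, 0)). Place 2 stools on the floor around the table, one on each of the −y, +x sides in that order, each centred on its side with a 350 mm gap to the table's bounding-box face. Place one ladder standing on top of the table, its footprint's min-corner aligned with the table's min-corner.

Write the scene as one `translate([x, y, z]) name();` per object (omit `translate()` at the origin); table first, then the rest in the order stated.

table();
translate([218, -612, 0]) stool();
translate([1084, 219, 0]) stool();
translate([0, 0, 767]) ladder();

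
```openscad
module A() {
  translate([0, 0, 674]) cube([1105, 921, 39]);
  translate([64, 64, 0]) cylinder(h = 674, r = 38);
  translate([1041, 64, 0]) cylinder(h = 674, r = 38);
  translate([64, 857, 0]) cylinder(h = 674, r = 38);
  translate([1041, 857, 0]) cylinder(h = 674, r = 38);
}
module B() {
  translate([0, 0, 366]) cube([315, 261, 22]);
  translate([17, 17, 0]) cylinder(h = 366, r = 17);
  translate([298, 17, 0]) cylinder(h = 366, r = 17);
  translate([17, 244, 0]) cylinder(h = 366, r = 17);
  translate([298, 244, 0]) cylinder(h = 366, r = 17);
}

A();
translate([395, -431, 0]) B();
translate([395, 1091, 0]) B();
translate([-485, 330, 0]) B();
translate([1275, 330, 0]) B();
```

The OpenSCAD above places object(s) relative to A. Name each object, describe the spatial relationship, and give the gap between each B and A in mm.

Each stool's nearest face is 170 mm from the table's bounding box.

A is a table. B is a stool. Four stools sit around the table at the −y, +y, −x, +x sides. The gap between each stool and the table is 170 mm.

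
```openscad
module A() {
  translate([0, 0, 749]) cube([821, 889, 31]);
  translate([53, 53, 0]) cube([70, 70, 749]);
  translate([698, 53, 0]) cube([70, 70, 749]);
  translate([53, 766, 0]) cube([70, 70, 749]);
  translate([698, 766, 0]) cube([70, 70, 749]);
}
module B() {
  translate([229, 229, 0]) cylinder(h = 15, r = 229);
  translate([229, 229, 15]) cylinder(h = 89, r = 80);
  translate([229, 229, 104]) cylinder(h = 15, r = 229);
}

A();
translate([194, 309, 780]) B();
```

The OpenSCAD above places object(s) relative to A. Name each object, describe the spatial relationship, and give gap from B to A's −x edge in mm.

The spool's min-x is at 194; the table's min-x is 0; gap = 194 mm.

A is a table. B is a spool. The spool is on top of the table. The gap from the spool to the table's −x edge is 194 mm.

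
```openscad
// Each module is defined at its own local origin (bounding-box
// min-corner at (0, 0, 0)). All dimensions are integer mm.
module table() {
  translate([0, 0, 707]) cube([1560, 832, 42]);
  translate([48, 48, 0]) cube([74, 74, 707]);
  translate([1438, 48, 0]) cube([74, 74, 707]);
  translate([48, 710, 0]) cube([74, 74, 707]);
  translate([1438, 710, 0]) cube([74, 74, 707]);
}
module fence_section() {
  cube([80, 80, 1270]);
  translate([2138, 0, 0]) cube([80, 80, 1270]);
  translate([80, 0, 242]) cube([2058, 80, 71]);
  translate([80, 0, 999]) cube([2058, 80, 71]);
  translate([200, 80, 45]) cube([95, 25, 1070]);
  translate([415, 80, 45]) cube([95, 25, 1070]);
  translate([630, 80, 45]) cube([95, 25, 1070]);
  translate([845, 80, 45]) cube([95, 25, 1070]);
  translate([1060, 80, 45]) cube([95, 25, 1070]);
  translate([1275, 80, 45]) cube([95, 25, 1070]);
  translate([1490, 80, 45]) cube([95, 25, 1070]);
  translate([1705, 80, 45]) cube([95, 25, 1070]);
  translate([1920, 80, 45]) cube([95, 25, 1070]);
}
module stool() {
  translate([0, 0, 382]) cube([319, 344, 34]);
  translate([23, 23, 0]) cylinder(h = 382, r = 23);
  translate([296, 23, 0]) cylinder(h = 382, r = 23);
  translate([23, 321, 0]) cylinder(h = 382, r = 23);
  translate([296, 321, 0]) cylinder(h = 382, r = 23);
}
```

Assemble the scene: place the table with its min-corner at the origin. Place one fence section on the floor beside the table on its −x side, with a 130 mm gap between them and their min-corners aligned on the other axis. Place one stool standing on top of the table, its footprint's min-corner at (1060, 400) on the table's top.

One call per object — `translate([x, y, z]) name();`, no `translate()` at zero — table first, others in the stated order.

table();
translate([-2348, 0, 0]) fence_section();
translate([1060, 400, 749]) stool();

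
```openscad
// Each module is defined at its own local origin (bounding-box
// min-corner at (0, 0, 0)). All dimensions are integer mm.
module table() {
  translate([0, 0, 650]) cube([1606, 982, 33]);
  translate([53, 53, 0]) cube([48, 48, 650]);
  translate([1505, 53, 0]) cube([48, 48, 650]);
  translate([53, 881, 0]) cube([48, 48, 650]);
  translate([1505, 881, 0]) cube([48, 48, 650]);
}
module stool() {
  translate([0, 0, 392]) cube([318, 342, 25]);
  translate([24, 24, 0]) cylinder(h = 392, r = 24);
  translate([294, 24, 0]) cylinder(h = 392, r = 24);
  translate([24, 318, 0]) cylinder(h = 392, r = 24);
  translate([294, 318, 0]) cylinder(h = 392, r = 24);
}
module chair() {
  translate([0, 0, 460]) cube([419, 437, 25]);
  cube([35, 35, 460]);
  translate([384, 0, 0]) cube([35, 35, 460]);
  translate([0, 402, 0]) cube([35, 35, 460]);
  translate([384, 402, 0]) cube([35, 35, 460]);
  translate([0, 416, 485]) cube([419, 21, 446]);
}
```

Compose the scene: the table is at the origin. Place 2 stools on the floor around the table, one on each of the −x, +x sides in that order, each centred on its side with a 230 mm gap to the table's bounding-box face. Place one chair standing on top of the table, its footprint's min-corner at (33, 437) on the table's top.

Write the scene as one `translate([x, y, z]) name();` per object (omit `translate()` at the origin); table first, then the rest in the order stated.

table();
translate([-548, 320, 0]) stool();
translate([1836, 320, 0]) stool();
translate([33, 437, 683]) chair();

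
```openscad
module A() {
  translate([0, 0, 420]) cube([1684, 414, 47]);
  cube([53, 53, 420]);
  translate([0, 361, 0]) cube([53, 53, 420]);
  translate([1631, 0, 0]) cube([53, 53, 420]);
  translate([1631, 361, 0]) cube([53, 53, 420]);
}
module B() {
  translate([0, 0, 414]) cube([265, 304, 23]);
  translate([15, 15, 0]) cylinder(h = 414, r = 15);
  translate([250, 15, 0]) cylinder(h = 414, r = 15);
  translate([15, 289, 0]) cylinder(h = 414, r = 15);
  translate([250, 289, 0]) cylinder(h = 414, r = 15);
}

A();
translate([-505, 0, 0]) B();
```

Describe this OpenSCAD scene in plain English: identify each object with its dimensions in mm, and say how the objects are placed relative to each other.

A is a bench: a 1684×414 mm seat slab, 47 mm thick, top at z = 467 mm, on four 53×53 mm square legs flush with the seat corners and standing on z = 0.

B is a four-legged stool. The seat is 265×304 mm, 23 mm thick, top at z = 437 mm. It stands on four round legs, each 30 mm in diameter, from z = 0 to the seat underside, each leg's axis is inset half a diameter from the nearest pair of seat edges (so the leg's bounding box is flush with the corner).

The stool is on the floor beside the bench on its −x side.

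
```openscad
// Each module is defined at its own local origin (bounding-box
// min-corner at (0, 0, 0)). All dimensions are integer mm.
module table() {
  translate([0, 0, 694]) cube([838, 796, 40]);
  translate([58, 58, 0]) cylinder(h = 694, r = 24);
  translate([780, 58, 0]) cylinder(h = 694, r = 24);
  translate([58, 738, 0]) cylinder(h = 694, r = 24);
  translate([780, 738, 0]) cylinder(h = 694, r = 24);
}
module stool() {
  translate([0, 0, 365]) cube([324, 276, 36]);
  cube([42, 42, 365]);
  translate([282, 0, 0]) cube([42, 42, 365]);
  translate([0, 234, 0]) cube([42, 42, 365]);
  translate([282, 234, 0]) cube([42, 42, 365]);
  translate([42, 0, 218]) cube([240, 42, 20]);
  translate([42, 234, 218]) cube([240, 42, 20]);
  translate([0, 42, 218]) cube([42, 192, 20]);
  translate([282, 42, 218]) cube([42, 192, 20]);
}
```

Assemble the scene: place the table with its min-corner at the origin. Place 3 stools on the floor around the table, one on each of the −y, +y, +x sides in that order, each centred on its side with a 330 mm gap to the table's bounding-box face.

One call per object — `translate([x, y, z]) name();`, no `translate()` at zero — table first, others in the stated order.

table();
translate([257, -606, 0]) stool();
translate([257, 1126, 0]) stool();
translate([1168, 260, 0]) stool();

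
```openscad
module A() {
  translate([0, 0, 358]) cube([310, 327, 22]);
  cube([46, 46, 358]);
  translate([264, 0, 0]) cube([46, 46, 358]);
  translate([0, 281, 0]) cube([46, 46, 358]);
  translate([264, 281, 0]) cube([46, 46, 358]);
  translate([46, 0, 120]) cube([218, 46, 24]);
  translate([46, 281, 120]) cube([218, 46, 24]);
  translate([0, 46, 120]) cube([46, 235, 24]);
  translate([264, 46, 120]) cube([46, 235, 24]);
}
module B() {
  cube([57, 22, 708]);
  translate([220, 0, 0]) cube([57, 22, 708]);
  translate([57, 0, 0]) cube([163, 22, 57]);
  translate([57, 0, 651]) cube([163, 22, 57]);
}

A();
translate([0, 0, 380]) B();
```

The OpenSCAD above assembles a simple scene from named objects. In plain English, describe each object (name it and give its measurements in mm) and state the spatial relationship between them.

A is a four-legged stool. The seat is 310×327 mm, 22 mm thick, top at z = 380 mm. It stands on four square legs, each 46×46 mm in cross-section, from z = 0 to the seat underside, each flush with a corner of the seat. Four stretchers, 46 mm wide and 24 mm tall, connect adjacent legs with their undersides at z = 120 mm, each running between the inner faces of the legs it joins and aligned with the legs' outer faces on the other axis.

B is a picture frame with a 163×594 mm rectangular opening (x by z) and a uniform 57 mm border on every side. Frame depth is 22 mm along y. It is built from two vertical stiles running the full outside height and two horizontal rails spanning the gap between the stiles.

The picture frame is on top of the stool.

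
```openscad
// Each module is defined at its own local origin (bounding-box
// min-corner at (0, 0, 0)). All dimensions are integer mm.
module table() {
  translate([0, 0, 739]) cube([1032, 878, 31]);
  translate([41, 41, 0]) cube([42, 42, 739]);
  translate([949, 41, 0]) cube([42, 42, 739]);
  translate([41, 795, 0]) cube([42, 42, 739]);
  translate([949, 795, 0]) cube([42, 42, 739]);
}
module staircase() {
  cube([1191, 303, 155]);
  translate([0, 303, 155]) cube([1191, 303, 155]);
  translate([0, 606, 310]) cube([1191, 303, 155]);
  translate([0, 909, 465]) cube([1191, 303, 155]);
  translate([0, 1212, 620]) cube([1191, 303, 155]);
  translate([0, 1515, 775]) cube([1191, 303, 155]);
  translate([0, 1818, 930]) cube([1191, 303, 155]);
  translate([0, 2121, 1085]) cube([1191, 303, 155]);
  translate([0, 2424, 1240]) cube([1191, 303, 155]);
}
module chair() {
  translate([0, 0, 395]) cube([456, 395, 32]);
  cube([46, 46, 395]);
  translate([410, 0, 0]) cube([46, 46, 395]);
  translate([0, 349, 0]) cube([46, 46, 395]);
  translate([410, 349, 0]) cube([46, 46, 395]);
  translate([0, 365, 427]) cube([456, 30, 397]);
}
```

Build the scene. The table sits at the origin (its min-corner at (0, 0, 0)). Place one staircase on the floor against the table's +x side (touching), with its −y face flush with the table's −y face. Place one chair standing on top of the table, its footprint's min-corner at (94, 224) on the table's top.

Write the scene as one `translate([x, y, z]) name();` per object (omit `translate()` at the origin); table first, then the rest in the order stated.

table();
translate([1032, 0, 0]) staircase();
translate([94, 224, 770]) chair();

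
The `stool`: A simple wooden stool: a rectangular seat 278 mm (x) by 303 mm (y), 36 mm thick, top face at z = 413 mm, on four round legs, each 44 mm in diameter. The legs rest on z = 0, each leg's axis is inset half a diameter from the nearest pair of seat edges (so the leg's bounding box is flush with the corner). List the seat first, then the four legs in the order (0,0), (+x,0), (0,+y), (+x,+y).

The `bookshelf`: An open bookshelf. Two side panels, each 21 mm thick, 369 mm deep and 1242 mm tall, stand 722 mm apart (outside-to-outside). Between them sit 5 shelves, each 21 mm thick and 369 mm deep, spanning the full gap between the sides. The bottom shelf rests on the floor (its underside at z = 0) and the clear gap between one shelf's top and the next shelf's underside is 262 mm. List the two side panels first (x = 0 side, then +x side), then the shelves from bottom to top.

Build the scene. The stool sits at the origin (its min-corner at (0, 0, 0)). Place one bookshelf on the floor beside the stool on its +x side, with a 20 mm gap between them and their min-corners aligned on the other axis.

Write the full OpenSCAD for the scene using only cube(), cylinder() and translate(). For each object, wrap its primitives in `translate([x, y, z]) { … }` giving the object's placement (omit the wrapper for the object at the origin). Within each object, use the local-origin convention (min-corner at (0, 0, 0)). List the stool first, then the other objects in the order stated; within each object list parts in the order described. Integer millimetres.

translate([0, 0, 377]) cube([278, 303, 36]);
translate([22, 22, 0]) cylinder(h = 377, r = 22);
translate([256, 22, 0]) cylinder(h = 377, r = 22);
translate([22, 281, 0]) cylinder(h = 377, r = 22);
translate([256, 281, 0]) cylinder(h = 377, r = 22);
translate([298, 0, 0]) {
  cube([21, 369, 1242]);
  translate([701, 0, 0]) cube([21, 369, 1242]);
  translate([21, 0, 0]) cube([680, 369, 21]);
  translate([21, 0, 283]) cube([680, 369, 21]);
  translate([21, 0, 566]) cube([680, 369, 21]);
  translate([21, 0, 849]) cube([680, 369, 21]);
  translate([21, 0, 1132]) cube([680, 369, 21]);
}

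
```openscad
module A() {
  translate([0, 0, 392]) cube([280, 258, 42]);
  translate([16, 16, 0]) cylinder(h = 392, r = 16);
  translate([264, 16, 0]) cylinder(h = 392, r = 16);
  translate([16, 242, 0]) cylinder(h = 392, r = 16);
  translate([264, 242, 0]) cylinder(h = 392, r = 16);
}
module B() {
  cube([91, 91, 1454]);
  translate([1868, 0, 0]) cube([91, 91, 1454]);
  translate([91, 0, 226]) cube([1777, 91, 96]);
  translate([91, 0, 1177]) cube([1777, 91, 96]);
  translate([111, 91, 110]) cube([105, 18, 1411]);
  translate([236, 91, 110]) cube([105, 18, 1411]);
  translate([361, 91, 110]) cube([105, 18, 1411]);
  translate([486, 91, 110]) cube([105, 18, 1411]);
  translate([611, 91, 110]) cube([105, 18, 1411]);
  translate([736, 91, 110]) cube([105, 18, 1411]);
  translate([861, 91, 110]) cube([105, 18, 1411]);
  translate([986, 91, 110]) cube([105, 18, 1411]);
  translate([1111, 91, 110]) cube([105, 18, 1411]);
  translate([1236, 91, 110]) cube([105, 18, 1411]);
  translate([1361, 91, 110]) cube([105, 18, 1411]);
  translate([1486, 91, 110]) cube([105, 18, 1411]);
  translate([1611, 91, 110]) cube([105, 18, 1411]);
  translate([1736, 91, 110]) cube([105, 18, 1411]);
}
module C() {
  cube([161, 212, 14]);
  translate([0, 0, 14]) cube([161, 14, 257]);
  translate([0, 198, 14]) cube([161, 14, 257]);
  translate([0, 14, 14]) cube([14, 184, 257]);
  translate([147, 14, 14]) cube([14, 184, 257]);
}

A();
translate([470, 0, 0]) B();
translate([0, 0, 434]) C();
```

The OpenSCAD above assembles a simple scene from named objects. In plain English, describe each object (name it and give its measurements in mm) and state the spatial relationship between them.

A is a simple wooden stool: a rectangular seat 280 mm (x) by 258 mm (y), 42 mm thick, top face at z = 434 mm, on four round legs, each 32 mm in diameter. The legs rest on z = 0, each leg's axis is inset half a diameter from the nearest pair of seat edges (so the leg's bounding box is flush with the corner).

B is a fence section. Two 91×91 mm posts, 1454 mm tall, stand on the floor with a clear span of 1777 mm between their inner faces. Two horizontal rails of 91×96 mm section span the gap between the posts with their undersides at z = 226 mm and z = 1177 mm, flush with the posts' −y face. 14 pickets, each 105 mm wide, 18 mm thick and 1411 mm tall, are fixed to the +y face of the rails with their bottoms at z = 110 mm, evenly spaced across the span with equal gaps (rounded down to the nearest mm) at the −x end and between each pair — any rounding remainder accumulates at the +x end.

C is an open-topped rectangular box: outside dimensions 161×212×271 mm, with a uniform wall and base thickness of 14 mm. The base is a full 161×212 slab on the floor; four walls sit on top of the base. The front and back walls (the −y and +y sides) span the full width; the two side walls fit between them.

The fence section is on the floor beside the stool on its +x side. The open box is on top of the stool.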